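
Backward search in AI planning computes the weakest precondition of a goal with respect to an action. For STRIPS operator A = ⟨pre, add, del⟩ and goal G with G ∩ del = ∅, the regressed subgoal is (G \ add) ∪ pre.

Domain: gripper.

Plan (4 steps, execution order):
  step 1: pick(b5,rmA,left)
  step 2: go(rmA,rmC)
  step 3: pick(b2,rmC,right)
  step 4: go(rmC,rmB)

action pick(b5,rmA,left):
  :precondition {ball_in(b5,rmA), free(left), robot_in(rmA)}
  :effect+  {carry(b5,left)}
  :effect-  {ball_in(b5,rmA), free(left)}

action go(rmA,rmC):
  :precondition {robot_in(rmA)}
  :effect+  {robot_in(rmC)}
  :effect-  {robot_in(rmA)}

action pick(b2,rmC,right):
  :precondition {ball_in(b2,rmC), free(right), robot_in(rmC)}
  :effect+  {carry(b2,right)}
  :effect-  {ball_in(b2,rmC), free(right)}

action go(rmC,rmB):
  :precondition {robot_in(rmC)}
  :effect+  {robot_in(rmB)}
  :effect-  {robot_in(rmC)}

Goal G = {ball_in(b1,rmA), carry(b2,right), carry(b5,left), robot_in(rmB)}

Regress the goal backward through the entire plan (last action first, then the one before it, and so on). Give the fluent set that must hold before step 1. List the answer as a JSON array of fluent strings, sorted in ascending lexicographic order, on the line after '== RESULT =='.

Regress step by step:
  through step 4 (go(rmC,rmB)): drop {robot_in(rmB)}, keep {ball_in(b1,rmA), carry(b2,right), carry(b5,left)}, require {robot_in(rmC)}
    → {ball_in(b1,rmA), carry(b2,right), carry(b5,left), robot_in(rmC)}
  through step 3 (pick(b2,rmC,right)): drop {carry(b2,right)}, keep {ball_in(b1,rmA), carry(b5,left), robot_in(rmC)}, require {ball_in(b2,rmC), free(right), robot_in(rmC)}
    → {ball_in(b1,rmA), ball_in(b2,rmC), carry(b5,left), free(right), robot_in(rmC)}
  through step 2 (go(rmA,rmC)): drop {robot_in(rmC)}, keep {ball_in(b1,rmA), ball_in(b2,rmC), carry(b5,left), free(right)}, require {robot_in(rmA)}
    → {ball_in(b1,rmA), ball_in(b2,rmC), carry(b5,left), free(right), robot_in(rmA)}
  through step 1 (pick(b5,rmA,left)): drop {carry(b5,left)}, keep {ball_in(b1,rmA), ball_in(b2,rmC), free(right), robot_in(rmA)}, require {ball_in(b5,rmA), free(left), robot_in(rmA)}
    → {ball_in(b1,rmA), ball_in(b2,rmC), ball_in(b5,rmA), free(left), free(right), robot_in(rmA)}

== RESULT ==
["ball_in(b1,rmA)", "ball_in(b2,rmC)", "ball_in(b5,rmA)", "free(left)", "free(right)", "robot_in(rmA)"]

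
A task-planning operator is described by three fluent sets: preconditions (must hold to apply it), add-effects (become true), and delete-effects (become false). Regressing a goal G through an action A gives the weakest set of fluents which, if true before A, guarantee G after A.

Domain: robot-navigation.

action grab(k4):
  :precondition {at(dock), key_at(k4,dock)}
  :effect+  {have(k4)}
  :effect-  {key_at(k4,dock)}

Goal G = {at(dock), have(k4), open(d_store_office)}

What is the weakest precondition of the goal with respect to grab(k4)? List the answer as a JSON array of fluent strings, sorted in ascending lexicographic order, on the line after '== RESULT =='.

Regress:
  G ∩ del = {}  (empty — regression defined)
  G \ add = {at(dock), have(k4), open(d_store_office)} \ {have(k4)} = {at(dock), open(d_store_office)}
  ∪ pre   = {at(dock), open(d_store_office)} ∪ {at(dock), key_at(k4,dock)}
          = {at(dock), key_at(k4,dock), open(d_store_office)}

== RESULT ==
["at(dock)", "key_at(k4,dock)", "open(d_store_office)"]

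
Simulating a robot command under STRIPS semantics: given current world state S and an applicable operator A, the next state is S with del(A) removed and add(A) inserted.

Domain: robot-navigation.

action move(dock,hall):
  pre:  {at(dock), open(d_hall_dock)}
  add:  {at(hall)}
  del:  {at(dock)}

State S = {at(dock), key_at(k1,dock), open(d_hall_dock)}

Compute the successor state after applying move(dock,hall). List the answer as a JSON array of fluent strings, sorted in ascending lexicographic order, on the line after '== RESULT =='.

Progress:
  pre ⊆ S: {at(dock), open(d_hall_dock)} ⊆ S  — applicable
  S \ del = {key_at(k1,dock), open(d_hall_dock)}
  ∪ add   = {at(hall), key_at(k1,dock), open(d_hall_dock)}

== RESULT ==
["at(hall)", "key_at(k1,dock)", "open(d_hall_dock)"]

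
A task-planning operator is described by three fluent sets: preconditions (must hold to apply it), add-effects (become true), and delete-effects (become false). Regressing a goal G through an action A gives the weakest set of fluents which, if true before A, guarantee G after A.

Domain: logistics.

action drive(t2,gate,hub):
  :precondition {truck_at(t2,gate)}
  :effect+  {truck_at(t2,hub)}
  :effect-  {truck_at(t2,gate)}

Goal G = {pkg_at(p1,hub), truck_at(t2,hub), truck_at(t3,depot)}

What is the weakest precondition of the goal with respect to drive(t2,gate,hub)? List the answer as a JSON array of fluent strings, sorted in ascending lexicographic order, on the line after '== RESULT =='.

Regress:
  G ∩ del = {}  (empty — regression defined)
  G \ add = {pkg_at(p1,hub), truck_at(t2,hub), truck_at(t3,depot)} \ {truck_at(t2,hub)} = {pkg_at(p1,hub), truck_at(t3,depot)}
  ∪ pre   = {pkg_at(p1,hub), truck_at(t3,depot)} ∪ {truck_at(t2,gate)}
          = {pkg_at(p1,hub), truck_at(t2,gate), truck_at(t3,depot)}

== RESULT ==
["pkg_at(p1,hub)", "truck_at(t2,gate)", "truck_at(t3,depot)"]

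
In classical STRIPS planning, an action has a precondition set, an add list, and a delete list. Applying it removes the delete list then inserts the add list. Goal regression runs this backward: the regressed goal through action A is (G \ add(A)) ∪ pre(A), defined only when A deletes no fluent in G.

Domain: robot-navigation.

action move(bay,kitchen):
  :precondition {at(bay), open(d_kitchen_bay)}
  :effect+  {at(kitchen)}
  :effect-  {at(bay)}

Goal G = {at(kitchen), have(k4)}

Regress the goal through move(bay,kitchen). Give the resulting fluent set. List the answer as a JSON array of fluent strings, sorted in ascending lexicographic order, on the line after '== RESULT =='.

Regress:
  G ∩ del = {}  (empty — regression defined)
  G \ add = {at(kitchen), have(k4)} \ {at(kitchen)} = {have(k4)}
  ∪ pre   = {have(k4)} ∪ {at(bay), open(d_kitchen_bay)}
          = {at(bay), have(k4), open(d_kitchen_bay)}

== RESULT ==
["at(bay)", "have(k4)", "open(d_kitchen_bay)"]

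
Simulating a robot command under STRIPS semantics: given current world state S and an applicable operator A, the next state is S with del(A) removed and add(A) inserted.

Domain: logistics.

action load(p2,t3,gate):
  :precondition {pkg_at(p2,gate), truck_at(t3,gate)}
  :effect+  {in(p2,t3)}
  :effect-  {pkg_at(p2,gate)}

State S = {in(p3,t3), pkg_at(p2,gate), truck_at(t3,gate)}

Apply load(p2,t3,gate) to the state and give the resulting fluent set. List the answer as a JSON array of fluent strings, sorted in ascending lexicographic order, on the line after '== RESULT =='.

Compute (S \ del) ∪ add:
  pre ⊆ S: {pkg_at(p2,gate), truck_at(t3,gate)} ⊆ S  — applicable
  S \ del = {in(p3,t3), truck_at(t3,gate)}
  ∪ add   = {in(p2,t3), in(p3,t3), truck_at(t3,gate)}

== RESULT ==
["in(p2,t3)", "in(p3,t3)", "truck_at(t3,gate)"]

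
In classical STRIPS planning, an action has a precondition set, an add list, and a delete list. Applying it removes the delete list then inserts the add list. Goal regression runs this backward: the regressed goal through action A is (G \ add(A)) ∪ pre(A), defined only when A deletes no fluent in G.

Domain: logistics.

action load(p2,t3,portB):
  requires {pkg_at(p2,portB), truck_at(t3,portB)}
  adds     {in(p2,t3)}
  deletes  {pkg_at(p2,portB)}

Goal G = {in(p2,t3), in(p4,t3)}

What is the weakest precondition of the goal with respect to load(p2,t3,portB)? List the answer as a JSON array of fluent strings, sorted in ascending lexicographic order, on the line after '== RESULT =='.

Compute (G \ add) ∪ pre:
  G ∩ del = {}  (empty — regression defined)
  G \ add = {in(p2,t3), in(p4,t3)} \ {in(p2,t3)} = {in(p4,t3)}
  ∪ pre   = {in(p4,t3)} ∪ {pkg_at(p2,portB), truck_at(t3,portB)}
          = {in(p4,t3), pkg_at(p2,portB), truck_at(t3,portB)}

== RESULT ==
["in(p4,t3)", "pkg_at(p2,portB)", "truck_at(t3,portB)"]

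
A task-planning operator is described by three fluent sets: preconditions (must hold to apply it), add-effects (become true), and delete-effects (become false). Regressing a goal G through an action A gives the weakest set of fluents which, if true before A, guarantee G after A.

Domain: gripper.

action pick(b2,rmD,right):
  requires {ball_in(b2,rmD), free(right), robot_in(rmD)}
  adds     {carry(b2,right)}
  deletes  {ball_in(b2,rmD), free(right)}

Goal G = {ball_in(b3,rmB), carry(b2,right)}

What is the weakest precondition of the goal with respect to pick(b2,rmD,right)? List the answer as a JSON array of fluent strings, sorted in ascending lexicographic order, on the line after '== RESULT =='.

Regress:
  G ∩ del = {}  (empty — regression defined)
  G \ add = {ball_in(b3,rmB), carry(b2,right)} \ {carry(b2,right)} = {ball_in(b3,rmB)}
  ∪ pre   = {ball_in(b3,rmB)} ∪ {ball_in(b2,rmD), free(right), robot_in(rmD)}
          = {ball_in(b2,rmD), ball_in(b3,rmB), free(right), robot_in(rmD)}

== RESULT ==
["ball_in(b2,rmD)", "ball_in(b3,rmB)", "free(right)", "robot_in(rmD)"]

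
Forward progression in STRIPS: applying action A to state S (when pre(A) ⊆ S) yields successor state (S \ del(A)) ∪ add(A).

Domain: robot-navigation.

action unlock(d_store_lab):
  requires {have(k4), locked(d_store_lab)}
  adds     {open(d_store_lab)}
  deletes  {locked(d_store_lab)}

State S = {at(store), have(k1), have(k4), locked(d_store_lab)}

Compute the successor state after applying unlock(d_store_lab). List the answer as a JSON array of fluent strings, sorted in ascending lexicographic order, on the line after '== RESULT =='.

Progress:
  pre ⊆ S: {have(k4), locked(d_store_lab)} ⊆ S  — applicable
  S \ del = {at(store), have(k1), have(k4)}
  ∪ add   = {at(store), have(k1), have(k4), open(d_store_lab)}

== RESULT ==
["at(store)", "have(k1)", "have(k4)", "open(d_store_lab)"]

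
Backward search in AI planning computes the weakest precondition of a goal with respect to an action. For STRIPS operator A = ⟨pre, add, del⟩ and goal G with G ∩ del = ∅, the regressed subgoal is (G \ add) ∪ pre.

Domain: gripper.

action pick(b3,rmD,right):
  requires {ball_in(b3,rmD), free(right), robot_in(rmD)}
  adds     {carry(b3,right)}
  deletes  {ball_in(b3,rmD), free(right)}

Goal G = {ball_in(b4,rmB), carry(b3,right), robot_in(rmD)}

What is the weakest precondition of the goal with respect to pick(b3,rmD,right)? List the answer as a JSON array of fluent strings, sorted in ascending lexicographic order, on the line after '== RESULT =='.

Regress:
  G ∩ del = {}  (empty — regression defined)
  G \ add = {ball_in(b4,rmB), carry(b3,right), robot_in(rmD)} \ {carry(b3,right)} = {ball_in(b4,rmB), robot_in(rmD)}
  ∪ pre   = {ball_in(b4,rmB), robot_in(rmD)} ∪ {ball_in(b3,rmD), free(right), robot_in(rmD)}
          = {ball_in(b3,rmD), ball_in(b4,rmB), free(right), robot_in(rmD)}

== RESULT ==
["ball_in(b3,rmD)", "ball_in(b4,rmB)", "free(right)", "robot_in(rmD)"]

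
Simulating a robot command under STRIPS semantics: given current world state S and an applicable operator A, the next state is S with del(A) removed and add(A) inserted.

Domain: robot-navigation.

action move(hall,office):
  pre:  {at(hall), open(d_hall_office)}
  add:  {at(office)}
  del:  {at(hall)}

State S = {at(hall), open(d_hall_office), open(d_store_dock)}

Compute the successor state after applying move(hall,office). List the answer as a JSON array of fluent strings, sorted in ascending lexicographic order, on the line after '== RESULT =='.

Progress:
  pre ⊆ S: {at(hall), open(d_hall_office)} ⊆ S  — applicable
  S \ del = {open(d_hall_office), open(d_store_dock)}
  ∪ add   = {at(office), open(d_hall_office), open(d_store_dock)}

== RESULT ==
["at(office)", "open(d_hall_office)", "open(d_store_dock)"]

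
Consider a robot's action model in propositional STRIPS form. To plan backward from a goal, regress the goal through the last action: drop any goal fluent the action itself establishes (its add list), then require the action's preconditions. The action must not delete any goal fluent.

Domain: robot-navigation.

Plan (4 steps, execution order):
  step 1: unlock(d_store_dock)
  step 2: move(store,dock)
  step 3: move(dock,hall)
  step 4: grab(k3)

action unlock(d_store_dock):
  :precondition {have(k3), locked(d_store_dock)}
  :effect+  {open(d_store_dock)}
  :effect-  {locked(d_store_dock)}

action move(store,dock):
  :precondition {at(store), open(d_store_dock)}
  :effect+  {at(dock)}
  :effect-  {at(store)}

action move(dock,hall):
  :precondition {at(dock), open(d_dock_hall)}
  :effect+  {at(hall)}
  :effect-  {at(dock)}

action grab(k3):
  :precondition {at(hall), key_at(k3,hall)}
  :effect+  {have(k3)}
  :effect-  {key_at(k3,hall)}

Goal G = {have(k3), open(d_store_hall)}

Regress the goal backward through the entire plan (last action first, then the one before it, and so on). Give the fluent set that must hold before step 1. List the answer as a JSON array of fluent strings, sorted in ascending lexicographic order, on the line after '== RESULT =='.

Regress step by step:
  through step 4 (grab(k3)): drop {have(k3)}, keep {open(d_store_hall)}, require {at(hall), key_at(k3,hall)}
    → {at(hall), key_at(k3,hall), open(d_store_hall)}
  through step 3 (move(dock,hall)): drop {at(hall)}, keep {key_at(k3,hall), open(d_store_hall)}, require {at(dock), open(d_dock_hall)}
    → {at(dock), key_at(k3,hall), open(d_dock_hall), open(d_store_hall)}
  through step 2 (move(store,dock)): drop {at(dock)}, keep {key_at(k3,hall), open(d_dock_hall), open(d_store_hall)}, require {at(store), open(d_store_dock)}
    → {at(store), key_at(k3,hall), open(d_dock_hall), open(d_store_dock), open(d_store_hall)}
  through step 1 (unlock(d_store_dock)): drop {open(d_store_dock)}, keep {at(store), key_at(k3,hall), open(d_dock_hall), open(d_store_hall)}, require {have(k3), locked(d_store_dock)}
    → {at(store), have(k3), key_at(k3,hall), locked(d_store_dock), open(d_dock_hall), open(d_store_hall)}

== RESULT ==
["at(store)", "have(k3)", "key_at(k3,hall)", "locked(d_store_dock)", "open(d_dock_hall)", "open(d_store_hall)"]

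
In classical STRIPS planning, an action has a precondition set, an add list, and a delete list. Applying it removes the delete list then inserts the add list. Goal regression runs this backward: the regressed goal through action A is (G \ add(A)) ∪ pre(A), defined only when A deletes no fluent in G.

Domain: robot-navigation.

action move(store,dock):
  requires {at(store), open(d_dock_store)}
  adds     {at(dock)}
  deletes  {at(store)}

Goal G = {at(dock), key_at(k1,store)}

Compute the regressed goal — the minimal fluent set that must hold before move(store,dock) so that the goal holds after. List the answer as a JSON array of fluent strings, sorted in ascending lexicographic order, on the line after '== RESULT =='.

Compute (G \ add) ∪ pre:
  G ∩ del = {}  (empty — regression defined)
  G \ add = {at(dock), key_at(k1,store)} \ {at(dock)} = {key_at(k1,store)}
  ∪ pre   = {key_at(k1,store)} ∪ {at(store), open(d_dock_store)}
          = {at(store), key_at(k1,store), open(d_dock_store)}

== RESULT ==
["at(store)", "key_at(k1,store)", "open(d_dock_store)"]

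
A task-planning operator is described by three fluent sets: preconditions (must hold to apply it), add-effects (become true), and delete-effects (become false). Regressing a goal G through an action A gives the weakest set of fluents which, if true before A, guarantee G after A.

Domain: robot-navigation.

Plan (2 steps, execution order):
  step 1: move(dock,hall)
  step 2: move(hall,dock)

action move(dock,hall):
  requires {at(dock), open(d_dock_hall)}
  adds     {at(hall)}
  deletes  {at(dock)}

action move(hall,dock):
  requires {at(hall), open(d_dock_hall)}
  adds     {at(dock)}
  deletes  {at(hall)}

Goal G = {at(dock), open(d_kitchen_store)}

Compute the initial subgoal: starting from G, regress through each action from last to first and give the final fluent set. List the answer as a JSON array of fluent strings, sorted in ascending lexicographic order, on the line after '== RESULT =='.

Work backward from the goal:
  through step 2 (move(hall,dock)): drop {at(dock)}, keep {open(d_kitchen_store)}, require {at(hall), open(d_dock_hall)}
    → {at(hall), open(d_dock_hall), open(d_kitchen_store)}
  through step 1 (move(dock,hall)): drop {at(hall)}, keep {open(d_dock_hall), open(d_kitchen_store)}, require {at(dock), open(d_dock_hall)}
    → {at(dock), open(d_dock_hall), open(d_kitchen_store)}

== RESULT ==
["at(dock)", "open(d_dock_hall)", "open(d_kitchen_store)"]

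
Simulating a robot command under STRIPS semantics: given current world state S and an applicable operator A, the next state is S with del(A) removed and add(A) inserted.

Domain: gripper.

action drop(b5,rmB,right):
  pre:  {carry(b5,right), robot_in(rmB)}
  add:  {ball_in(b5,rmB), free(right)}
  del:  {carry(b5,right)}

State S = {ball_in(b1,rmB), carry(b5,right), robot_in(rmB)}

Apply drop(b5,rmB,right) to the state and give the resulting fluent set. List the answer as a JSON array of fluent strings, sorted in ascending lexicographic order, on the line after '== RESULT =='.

Progress:
  pre ⊆ S: {carry(b5,right), robot_in(rmB)} ⊆ S  — applicable
  S \ del = {ball_in(b1,rmB), robot_in(rmB)}
  ∪ add   = {ball_in(b1,rmB), ball_in(b5,rmB), free(right), robot_in(rmB)}

== RESULT ==
["ball_in(b1,rmB)", "ball_in(b5,rmB)", "free(right)", "robot_in(rmB)"]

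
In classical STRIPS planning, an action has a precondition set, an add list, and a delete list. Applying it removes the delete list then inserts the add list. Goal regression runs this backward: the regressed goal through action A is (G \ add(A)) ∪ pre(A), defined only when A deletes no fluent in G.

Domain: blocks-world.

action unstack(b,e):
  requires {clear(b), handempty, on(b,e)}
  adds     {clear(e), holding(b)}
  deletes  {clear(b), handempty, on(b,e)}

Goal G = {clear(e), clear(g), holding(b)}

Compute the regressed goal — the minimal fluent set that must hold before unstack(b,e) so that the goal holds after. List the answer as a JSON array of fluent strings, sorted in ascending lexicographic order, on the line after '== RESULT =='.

Compute (G \ add) ∪ pre:
  G ∩ del = {}  (empty — regression defined)
  G \ add = {clear(e), clear(g), holding(b)} \ {clear(e), holding(b)} = {clear(g)}
  ∪ pre   = {clear(g)} ∪ {clear(b), handempty, on(b,e)}
          = {clear(b), clear(g), handempty, on(b,e)}

== RESULT ==
["clear(b)", "clear(g)", "handempty", "on(b,e)"]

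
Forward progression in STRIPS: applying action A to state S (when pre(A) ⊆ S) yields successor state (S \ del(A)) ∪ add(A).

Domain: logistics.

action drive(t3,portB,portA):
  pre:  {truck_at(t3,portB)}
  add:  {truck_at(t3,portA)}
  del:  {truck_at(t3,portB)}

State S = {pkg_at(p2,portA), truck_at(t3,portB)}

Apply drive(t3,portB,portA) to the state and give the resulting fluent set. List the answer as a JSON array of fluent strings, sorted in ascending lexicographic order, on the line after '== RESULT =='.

Progress:
  pre ⊆ S: {truck_at(t3,portB)} ⊆ S  — applicable
  S \ del = {pkg_at(p2,portA)}
  ∪ add   = {pkg_at(p2,portA), truck_at(t3,portA)}

== RESULT ==
["pkg_at(p2,portA)", "truck_at(t3,portA)"]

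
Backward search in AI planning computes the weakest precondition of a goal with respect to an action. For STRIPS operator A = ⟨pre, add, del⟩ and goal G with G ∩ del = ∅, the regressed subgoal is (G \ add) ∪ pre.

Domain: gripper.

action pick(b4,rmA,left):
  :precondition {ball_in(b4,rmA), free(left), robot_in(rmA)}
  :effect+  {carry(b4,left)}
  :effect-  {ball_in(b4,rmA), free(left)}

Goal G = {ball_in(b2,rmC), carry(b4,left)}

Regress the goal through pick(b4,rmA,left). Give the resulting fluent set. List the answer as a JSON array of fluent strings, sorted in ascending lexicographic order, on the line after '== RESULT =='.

Compute (G \ add) ∪ pre:
  G ∩ del = {}  (empty — regression defined)
  G \ add = {ball_in(b2,rmC), carry(b4,left)} \ {carry(b4,left)} = {ball_in(b2,rmC)}
  ∪ pre   = {ball_in(b2,rmC)} ∪ {ball_in(b4,rmA), free(left), robot_in(rmA)}
          = {ball_in(b2,rmC), ball_in(b4,rmA), free(left), robot_in(rmA)}

== RESULT ==
["ball_in(b2,rmC)", "ball_in(b4,rmA)", "free(left)", "robot_in(rmA)"]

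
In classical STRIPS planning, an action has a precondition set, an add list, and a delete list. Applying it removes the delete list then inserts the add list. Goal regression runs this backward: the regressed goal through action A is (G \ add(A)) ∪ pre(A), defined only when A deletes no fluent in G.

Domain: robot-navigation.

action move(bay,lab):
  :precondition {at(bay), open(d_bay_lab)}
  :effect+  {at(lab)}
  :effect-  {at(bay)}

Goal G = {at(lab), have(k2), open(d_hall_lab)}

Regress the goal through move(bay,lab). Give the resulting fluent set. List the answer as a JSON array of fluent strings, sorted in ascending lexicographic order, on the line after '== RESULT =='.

Regress:
  G ∩ del = {}  (empty — regression defined)
  G \ add = {at(lab), have(k2), open(d_hall_lab)} \ {at(lab)} = {have(k2), open(d_hall_lab)}
  ∪ pre   = {have(k2), open(d_hall_lab)} ∪ {at(bay), open(d_bay_lab)}
          = {at(bay), have(k2), open(d_bay_lab), open(d_hall_lab)}

== RESULT ==
["at(bay)", "have(k2)", "open(d_bay_lab)", "open(d_hall_lab)"]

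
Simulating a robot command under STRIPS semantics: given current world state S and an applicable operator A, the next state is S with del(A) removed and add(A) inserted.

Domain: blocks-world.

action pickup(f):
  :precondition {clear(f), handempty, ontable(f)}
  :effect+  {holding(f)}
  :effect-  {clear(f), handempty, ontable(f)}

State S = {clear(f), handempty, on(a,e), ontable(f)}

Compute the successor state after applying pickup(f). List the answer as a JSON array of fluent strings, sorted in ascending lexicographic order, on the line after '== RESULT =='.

Progress:
  pre ⊆ S: {clear(f), handempty, ontable(f)} ⊆ S  — applicable
  S \ del = {on(a,e)}
  ∪ add   = {holding(f), on(a,e)}

== RESULT ==
["holding(f)", "on(a,e)"]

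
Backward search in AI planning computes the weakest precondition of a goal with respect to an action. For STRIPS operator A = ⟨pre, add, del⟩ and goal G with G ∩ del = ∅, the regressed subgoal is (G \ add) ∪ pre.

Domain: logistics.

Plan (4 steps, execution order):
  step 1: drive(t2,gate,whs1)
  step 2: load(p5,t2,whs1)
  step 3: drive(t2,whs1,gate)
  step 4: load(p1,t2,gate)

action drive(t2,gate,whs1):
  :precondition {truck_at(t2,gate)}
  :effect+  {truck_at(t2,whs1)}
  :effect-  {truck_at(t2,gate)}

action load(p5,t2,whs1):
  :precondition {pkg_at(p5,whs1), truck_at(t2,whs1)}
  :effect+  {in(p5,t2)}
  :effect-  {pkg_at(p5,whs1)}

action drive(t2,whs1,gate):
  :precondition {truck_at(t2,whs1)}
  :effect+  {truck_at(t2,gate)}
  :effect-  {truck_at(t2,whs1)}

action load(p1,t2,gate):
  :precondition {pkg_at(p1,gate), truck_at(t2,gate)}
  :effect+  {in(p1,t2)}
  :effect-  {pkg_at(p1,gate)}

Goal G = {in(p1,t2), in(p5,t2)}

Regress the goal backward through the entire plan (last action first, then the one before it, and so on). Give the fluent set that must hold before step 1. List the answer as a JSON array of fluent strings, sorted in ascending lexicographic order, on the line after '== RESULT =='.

Work backward from the goal:
  through step 4 (load(p1,t2,gate)): drop {in(p1,t2)}, keep {in(p5,t2)}, require {pkg_at(p1,gate), truck_at(t2,gate)}
    → {in(p5,t2), pkg_at(p1,gate), truck_at(t2,gate)}
  through step 3 (drive(t2,whs1,gate)): drop {truck_at(t2,gate)}, keep {in(p5,t2), pkg_at(p1,gate)}, require {truck_at(t2,whs1)}
    → {in(p5,t2), pkg_at(p1,gate), truck_at(t2,whs1)}
  through step 2 (load(p5,t2,whs1)): drop {in(p5,t2)}, keep {pkg_at(p1,gate), truck_at(t2,whs1)}, require {pkg_at(p5,whs1), truck_at(t2,whs1)}
    → {pkg_at(p1,gate), pkg_at(p5,whs1), truck_at(t2,whs1)}
  through step 1 (drive(t2,gate,whs1)): drop {truck_at(t2,whs1)}, keep {pkg_at(p1,gate), pkg_at(p5,whs1)}, require {truck_at(t2,gate)}
    → {pkg_at(p1,gate), pkg_at(p5,whs1), truck_at(t2,gate)}

== RESULT ==
["pkg_at(p1,gate)", "pkg_at(p5,whs1)", "truck_at(t2,gate)"]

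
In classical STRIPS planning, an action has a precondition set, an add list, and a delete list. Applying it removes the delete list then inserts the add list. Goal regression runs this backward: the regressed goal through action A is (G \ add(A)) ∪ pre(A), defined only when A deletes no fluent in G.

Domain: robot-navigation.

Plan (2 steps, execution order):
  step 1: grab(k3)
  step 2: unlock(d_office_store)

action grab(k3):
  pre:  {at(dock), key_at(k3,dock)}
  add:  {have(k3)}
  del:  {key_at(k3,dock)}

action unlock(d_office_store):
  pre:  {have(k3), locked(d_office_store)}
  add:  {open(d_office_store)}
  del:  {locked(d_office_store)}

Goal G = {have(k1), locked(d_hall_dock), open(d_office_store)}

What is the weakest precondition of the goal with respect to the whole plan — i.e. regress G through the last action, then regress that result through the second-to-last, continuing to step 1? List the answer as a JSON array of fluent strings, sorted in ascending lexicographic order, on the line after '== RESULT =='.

Regress step by step:
  through step 2 (unlock(d_office_store)): drop {open(d_office_store)}, keep {have(k1), locked(d_hall_dock)}, require {have(k3), locked(d_office_store)}
    → {have(k1), have(k3), locked(d_hall_dock), locked(d_office_store)}
  through step 1 (grab(k3)): drop {have(k3)}, keep {have(k1), locked(d_hall_dock), locked(d_office_store)}, require {at(dock), key_at(k3,dock)}
    → {at(dock), have(k1), key_at(k3,dock), locked(d_hall_dock), locked(d_office_store)}

== RESULT ==
["at(dock)", "have(k1)", "key_at(k3,dock)", "locked(d_hall_dock)", "locked(d_office_store)"]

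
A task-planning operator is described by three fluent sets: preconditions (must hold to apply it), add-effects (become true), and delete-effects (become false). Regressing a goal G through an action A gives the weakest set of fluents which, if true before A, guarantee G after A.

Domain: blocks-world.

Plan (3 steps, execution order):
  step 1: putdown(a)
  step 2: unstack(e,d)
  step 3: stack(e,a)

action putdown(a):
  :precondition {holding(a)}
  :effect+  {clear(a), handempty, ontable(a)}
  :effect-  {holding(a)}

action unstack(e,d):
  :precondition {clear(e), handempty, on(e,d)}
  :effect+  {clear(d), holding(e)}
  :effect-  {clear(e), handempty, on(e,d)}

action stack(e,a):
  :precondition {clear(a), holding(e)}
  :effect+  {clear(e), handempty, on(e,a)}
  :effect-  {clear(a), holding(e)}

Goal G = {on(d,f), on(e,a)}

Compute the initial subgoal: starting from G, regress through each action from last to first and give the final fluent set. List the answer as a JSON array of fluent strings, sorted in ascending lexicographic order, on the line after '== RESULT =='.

Regress step by step:
  through step 3 (stack(e,a)): drop {on(e,a)}, keep {on(d,f)}, require {clear(a), holding(e)}
    → {clear(a), holding(e), on(d,f)}
  through step 2 (unstack(e,d)): drop {holding(e)}, keep {clear(a), on(d,f)}, require {clear(e), handempty, on(e,d)}
    → {clear(a), clear(e), handempty, on(d,f), on(e,d)}
  through step 1 (putdown(a)): drop {clear(a), handempty}, keep {clear(e), on(d,f), on(e,d)}, require {holding(a)}
    → {clear(e), holding(a), on(d,f), on(e,d)}

== RESULT ==
["clear(e)", "holding(a)", "on(d,f)", "on(e,d)"]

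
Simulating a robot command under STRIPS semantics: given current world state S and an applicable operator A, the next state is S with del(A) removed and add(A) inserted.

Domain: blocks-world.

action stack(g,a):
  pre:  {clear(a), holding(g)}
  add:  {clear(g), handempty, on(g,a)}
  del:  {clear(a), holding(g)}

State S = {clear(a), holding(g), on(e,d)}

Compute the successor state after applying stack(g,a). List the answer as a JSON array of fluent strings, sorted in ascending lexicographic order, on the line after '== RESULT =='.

Compute (S \ del) ∪ add:
  pre ⊆ S: {clear(a), holding(g)} ⊆ S  — applicable
  S \ del = {on(e,d)}
  ∪ add   = {clear(g), handempty, on(e,d), on(g,a)}

== RESULT ==
["clear(g)", "handempty", "on(e,d)", "on(g,a)"]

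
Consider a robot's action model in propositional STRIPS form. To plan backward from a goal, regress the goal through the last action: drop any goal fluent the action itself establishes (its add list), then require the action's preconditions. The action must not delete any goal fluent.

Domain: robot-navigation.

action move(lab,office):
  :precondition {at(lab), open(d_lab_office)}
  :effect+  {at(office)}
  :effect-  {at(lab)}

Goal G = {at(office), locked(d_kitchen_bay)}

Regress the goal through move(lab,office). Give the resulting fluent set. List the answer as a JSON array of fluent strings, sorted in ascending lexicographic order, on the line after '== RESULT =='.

Compute (G \ add) ∪ pre:
  G ∩ del = {}  (empty — regression defined)
  G \ add = {at(office), locked(d_kitchen_bay)} \ {at(office)} = {locked(d_kitchen_bay)}
  ∪ pre   = {locked(d_kitchen_bay)} ∪ {at(lab), open(d_lab_office)}
          = {at(lab), locked(d_kitchen_bay), open(d_lab_office)}

== RESULT ==
["at(lab)", "locked(d_kitchen_bay)", "open(d_lab_office)"]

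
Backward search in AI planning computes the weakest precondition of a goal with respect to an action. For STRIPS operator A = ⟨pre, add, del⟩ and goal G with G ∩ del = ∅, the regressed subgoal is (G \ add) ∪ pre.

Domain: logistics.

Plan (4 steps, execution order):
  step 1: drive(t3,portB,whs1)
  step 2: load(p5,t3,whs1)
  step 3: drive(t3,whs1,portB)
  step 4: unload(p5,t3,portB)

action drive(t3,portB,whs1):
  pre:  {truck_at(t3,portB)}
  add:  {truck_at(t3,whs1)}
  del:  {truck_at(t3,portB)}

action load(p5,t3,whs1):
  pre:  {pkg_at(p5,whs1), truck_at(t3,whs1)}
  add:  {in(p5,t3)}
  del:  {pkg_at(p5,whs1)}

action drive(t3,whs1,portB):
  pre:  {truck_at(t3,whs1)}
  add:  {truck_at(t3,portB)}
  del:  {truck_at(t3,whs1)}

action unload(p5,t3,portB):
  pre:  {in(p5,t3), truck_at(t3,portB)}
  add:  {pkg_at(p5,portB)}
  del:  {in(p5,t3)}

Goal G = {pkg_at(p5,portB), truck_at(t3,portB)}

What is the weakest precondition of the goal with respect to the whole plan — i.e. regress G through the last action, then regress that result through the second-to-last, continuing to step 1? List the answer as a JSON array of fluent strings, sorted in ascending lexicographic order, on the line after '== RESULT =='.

Regress step by step:
  through step 4 (unload(p5,t3,portB)): drop {pkg_at(p5,portB)}, keep {truck_at(t3,portB)}, require {in(p5,t3), truck_at(t3,portB)}
    → {in(p5,t3), truck_at(t3,portB)}
  through step 3 (drive(t3,whs1,portB)): drop {truck_at(t3,portB)}, keep {in(p5,t3)}, require {truck_at(t3,whs1)}
    → {in(p5,t3), truck_at(t3,whs1)}
  through step 2 (load(p5,t3,whs1)): drop {in(p5,t3)}, keep {truck_at(t3,whs1)}, require {pkg_at(p5,whs1), truck_at(t3,whs1)}
    → {pkg_at(p5,whs1), truck_at(t3,whs1)}
  through step 1 (drive(t3,portB,whs1)): drop {truck_at(t3,whs1)}, keep {pkg_at(p5,whs1)}, require {truck_at(t3,portB)}
    → {pkg_at(p5,whs1), truck_at(t3,portB)}

== RESULT ==
["pkg_at(p5,whs1)", "truck_at(t3,portB)"]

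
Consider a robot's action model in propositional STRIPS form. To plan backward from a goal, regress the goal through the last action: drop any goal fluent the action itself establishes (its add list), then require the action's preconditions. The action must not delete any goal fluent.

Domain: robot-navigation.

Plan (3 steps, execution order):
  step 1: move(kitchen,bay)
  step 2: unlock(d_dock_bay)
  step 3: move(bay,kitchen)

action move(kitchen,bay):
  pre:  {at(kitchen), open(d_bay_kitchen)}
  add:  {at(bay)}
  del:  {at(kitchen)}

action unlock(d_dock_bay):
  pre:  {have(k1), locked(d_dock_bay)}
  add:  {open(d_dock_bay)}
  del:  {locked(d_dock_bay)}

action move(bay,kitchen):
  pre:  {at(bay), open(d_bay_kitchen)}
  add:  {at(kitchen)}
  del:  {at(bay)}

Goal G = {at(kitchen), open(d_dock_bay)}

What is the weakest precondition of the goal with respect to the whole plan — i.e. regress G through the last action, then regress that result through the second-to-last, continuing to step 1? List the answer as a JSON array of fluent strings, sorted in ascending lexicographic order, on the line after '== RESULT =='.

Regress step by step:
  through step 3 (move(bay,kitchen)): drop {at(kitchen)}, keep {open(d_dock_bay)}, require {at(bay), open(d_bay_kitchen)}
    → {at(bay), open(d_bay_kitchen), open(d_dock_bay)}
  through step 2 (unlock(d_dock_bay)): drop {open(d_dock_bay)}, keep {at(bay), open(d_bay_kitchen)}, require {have(k1), locked(d_dock_bay)}
    → {at(bay), have(k1), locked(d_dock_bay), open(d_bay_kitchen)}
  through step 1 (move(kitchen,bay)): drop {at(bay)}, keep {have(k1), locked(d_dock_bay), open(d_bay_kitchen)}, require {at(kitchen), open(d_bay_kitchen)}
    → {at(kitchen), have(k1), locked(d_dock_bay), open(d_bay_kitchen)}

== RESULT ==
["at(kitchen)", "have(k1)", "locked(d_dock_bay)", "open(d_bay_kitchen)"]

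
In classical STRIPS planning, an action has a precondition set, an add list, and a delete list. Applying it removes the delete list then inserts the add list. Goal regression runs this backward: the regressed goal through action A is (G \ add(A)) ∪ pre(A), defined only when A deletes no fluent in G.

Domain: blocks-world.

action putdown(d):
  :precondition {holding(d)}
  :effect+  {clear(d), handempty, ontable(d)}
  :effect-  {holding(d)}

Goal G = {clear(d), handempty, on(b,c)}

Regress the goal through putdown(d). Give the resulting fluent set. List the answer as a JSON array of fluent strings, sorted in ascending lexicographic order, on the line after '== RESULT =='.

Compute (G \ add) ∪ pre:
  G ∩ del = {}  (empty — regression defined)
  G \ add = {clear(d), handempty, on(b,c)} \ {clear(d), handempty, ontable(d)} = {on(b,c)}
  ∪ pre   = {on(b,c)} ∪ {holding(d)}
          = {holding(d), on(b,c)}

== RESULT ==
["holding(d)", "on(b,c)"]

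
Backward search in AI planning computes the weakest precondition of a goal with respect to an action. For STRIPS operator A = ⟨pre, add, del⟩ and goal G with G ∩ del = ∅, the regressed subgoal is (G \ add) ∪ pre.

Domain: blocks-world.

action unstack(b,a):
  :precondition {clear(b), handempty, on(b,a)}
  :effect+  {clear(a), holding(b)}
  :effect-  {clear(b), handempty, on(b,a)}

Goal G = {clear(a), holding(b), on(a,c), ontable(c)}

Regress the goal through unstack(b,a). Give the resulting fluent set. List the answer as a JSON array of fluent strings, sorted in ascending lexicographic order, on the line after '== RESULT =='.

Compute (G \ add) ∪ pre:
  G ∩ del = {}  (empty — regression defined)
  G \ add = {clear(a), holding(b), on(a,c), ontable(c)} \ {clear(a), holding(b)} = {on(a,c), ontable(c)}
  ∪ pre   = {on(a,c), ontable(c)} ∪ {clear(b), handempty, on(b,a)}
          = {clear(b), handempty, on(a,c), on(b,a), ontable(c)}

== RESULT ==
["clear(b)", "handempty", "on(a,c)", "on(b,a)", "ontable(c)"]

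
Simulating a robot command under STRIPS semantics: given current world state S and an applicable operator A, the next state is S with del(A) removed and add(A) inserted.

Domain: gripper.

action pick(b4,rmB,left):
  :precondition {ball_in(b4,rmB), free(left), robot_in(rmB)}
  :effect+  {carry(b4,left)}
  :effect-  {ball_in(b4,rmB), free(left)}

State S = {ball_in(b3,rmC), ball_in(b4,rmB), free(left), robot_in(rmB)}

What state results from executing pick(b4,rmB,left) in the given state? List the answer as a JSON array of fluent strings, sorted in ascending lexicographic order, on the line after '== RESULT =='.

Progress:
  pre ⊆ S: {ball_in(b4,rmB), free(left), robot_in(rmB)} ⊆ S  — applicable
  S \ del = {ball_in(b3,rmC), robot_in(rmB)}
  ∪ add   = {ball_in(b3,rmC), carry(b4,left), robot_in(rmB)}

== RESULT ==
["ball_in(b3,rmC)", "carry(b4,left)", "robot_in(rmB)"]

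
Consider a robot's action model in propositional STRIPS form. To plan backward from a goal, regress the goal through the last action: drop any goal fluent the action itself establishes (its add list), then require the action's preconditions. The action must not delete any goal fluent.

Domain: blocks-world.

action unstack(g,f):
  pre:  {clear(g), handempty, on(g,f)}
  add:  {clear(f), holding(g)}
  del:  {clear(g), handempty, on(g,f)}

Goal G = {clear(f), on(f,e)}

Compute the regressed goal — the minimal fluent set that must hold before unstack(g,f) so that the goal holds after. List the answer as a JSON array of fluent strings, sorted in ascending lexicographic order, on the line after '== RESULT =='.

Regress:
  G ∩ del = {}  (empty — regression defined)
  G \ add = {clear(f), on(f,e)} \ {clear(f), holding(g)} = {on(f,e)}
  ∪ pre   = {on(f,e)} ∪ {clear(g), handempty, on(g,f)}
          = {clear(g), handempty, on(f,e), on(g,f)}

== RESULT ==
["clear(g)", "handempty", "on(f,e)", "on(g,f)"]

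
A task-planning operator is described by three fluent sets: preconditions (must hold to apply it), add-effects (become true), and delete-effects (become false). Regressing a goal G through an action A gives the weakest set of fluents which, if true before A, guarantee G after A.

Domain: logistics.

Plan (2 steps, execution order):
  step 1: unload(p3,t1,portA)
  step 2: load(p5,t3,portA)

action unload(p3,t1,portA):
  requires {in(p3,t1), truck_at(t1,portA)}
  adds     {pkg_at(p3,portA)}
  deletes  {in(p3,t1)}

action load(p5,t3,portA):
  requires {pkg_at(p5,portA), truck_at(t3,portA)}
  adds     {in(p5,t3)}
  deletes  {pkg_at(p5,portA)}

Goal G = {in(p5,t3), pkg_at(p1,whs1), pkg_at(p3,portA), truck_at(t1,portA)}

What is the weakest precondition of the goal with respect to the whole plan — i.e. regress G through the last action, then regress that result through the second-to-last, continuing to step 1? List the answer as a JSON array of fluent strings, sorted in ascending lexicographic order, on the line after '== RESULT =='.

Work backward from the goal:
  through step 2 (load(p5,t3,portA)): drop {in(p5,t3)}, keep {pkg_at(p1,whs1), pkg_at(p3,portA), truck_at(t1,portA)}, require {pkg_at(p5,portA), truck_at(t3,portA)}
    → {pkg_at(p1,whs1), pkg_at(p3,portA), pkg_at(p5,portA), truck_at(t1,portA), truck_at(t3,portA)}
  through step 1 (unload(p3,t1,portA)): drop {pkg_at(p3,portA)}, keep {pkg_at(p1,whs1), pkg_at(p5,portA), truck_at(t1,portA), truck_at(t3,portA)}, require {in(p3,t1), truck_at(t1,portA)}
    → {in(p3,t1), pkg_at(p1,whs1), pkg_at(p5,portA), truck_at(t1,portA), truck_at(t3,portA)}

== RESULT ==
["in(p3,t1)", "pkg_at(p1,whs1)", "pkg_at(p5,portA)", "truck_at(t1,portA)", "truck_at(t3,portA)"]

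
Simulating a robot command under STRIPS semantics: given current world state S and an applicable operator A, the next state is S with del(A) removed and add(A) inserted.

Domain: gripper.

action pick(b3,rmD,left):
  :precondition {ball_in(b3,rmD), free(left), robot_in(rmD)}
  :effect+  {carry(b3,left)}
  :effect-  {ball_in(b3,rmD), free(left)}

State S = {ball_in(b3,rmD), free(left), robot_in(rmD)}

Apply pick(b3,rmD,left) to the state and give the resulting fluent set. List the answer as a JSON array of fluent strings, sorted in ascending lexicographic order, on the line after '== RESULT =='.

Compute (S \ del) ∪ add:
  pre ⊆ S: {ball_in(b3,rmD), free(left), robot_in(rmD)} ⊆ S  — applicable
  S \ del = {robot_in(rmD)}
  ∪ add   = {carry(b3,left), robot_in(rmD)}

== RESULT ==
["carry(b3,left)", "robot_in(rmD)"]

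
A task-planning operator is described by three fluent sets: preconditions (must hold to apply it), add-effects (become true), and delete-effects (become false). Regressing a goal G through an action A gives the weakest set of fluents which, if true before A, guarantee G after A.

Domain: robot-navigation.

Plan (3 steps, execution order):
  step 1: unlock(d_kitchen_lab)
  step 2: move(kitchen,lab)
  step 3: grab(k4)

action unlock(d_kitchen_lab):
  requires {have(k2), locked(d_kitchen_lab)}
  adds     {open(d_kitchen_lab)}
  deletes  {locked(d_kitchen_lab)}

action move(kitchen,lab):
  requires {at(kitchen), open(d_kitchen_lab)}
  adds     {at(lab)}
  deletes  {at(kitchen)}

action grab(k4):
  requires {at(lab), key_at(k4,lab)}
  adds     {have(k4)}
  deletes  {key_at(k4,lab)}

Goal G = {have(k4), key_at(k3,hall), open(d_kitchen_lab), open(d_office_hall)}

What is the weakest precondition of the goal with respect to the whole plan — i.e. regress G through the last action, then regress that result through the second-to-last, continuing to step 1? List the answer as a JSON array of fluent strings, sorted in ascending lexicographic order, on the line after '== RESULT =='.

Work backward from the goal:
  through step 3 (grab(k4)): drop {have(k4)}, keep {key_at(k3,hall), open(d_kitchen_lab), open(d_office_hall)}, require {at(lab), key_at(k4,lab)}
    → {at(lab), key_at(k3,hall), key_at(k4,lab), open(d_kitchen_lab), open(d_office_hall)}
  through step 2 (move(kitchen,lab)): drop {at(lab)}, keep {key_at(k3,hall), key_at(k4,lab), open(d_kitchen_lab), open(d_office_hall)}, require {at(kitchen), open(d_kitchen_lab)}
    → {at(kitchen), key_at(k3,hall), key_at(k4,lab), open(d_kitchen_lab), open(d_office_hall)}
  through step 1 (unlock(d_kitchen_lab)): drop {open(d_kitchen_lab)}, keep {at(kitchen), key_at(k3,hall), key_at(k4,lab), open(d_office_hall)}, require {have(k2), locked(d_kitchen_lab)}
    → {at(kitchen), have(k2), key_at(k3,hall), key_at(k4,lab), locked(d_kitchen_lab), open(d_office_hall)}

== RESULT ==
["at(kitchen)", "have(k2)", "key_at(k3,hall)", "key_at(k4,lab)", "locked(d_kitchen_lab)", "open(d_office_hall)"]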